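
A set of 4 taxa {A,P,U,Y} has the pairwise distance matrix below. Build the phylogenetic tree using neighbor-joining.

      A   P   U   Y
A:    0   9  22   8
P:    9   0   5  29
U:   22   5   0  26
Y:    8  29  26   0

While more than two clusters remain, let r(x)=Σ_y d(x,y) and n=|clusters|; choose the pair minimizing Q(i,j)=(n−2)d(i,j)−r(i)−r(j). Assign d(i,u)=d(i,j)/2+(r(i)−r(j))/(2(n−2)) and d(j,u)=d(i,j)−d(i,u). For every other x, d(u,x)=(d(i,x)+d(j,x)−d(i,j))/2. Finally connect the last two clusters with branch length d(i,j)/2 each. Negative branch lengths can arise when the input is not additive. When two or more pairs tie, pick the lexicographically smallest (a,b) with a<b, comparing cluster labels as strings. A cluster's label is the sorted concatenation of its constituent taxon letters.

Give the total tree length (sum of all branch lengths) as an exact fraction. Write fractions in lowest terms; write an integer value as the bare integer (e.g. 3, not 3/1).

28

iteration 1: select A,Y (d=8, Q=-86); attach at lengths (-2, 10); label the merged cluster AY
  updated: d(AY,P)=15, d(AY,U)=20
iteration 2: select AY,P (d=15, Q=-40); attach at lengths (15, 0); label the merged cluster APY
  updated: d(APY,U)=5
iteration 3: select APY,U (d=5); attach at lengths (5/2, 5/2); label the merged cluster APUY
final tree: (((A:-2,Y:10):15,P:0):5/2,U:5/2)
total length: 28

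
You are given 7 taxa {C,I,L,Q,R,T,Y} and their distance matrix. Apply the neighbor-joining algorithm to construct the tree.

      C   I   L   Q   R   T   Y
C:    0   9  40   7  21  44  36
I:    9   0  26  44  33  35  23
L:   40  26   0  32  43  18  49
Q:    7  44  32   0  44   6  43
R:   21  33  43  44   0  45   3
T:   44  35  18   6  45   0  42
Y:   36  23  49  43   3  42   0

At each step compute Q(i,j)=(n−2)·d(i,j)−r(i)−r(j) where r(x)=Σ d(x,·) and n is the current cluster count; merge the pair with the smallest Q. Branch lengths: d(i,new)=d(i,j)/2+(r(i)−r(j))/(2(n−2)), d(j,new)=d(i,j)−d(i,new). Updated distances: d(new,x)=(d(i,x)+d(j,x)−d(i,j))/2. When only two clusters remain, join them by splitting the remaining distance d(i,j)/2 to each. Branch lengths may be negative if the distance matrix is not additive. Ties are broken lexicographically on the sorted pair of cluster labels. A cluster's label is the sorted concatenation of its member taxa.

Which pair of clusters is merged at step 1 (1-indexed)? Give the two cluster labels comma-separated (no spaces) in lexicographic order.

iteration 1: select R,Y (d=3, Q=-370); attach at lengths (4/5, 11/5); label the merged cluster RY
  updated: d(C,RY)=27, d(I,RY)=53/2, d(L,RY)=89/2, d(Q,RY)=42, d(RY,T)=42
iteration 2: select Q,T (d=6, Q=-252); attach at lengths (5/4, 19/4); label the merged cluster QT
  updated: d(C,QT)=45/2, d(I,QT)=73/2, d(L,QT)=22, d(QT,RY)=39
iteration 3: select L,QT (d=22, Q=-373/2); attach at lengths (157/12, 107/12); label the merged cluster LQT
  updated: d(C,LQT)=81/4, d(I,LQT)=81/4, d(LQT,RY)=123/4
iteration 4: select C,I (d=9, Q=-94); attach at lengths (37/8, 35/8); label the merged cluster CI
  updated: d(CI,LQT)=63/4, d(CI,RY)=89/4
iteration 5: select CI,LQT (d=63/4, Q=-275/4); attach at lengths (29/8, 97/8); label the merged cluster CILQT
  updated: d(CILQT,RY)=149/8
iteration 6: select CILQT,RY (d=149/8); attach at lengths (149/16, 149/16); label the merged cluster CILQRTY
final tree: (((C:37/8,I:35/8):29/8,(L:157/12,(Q:5/4,T:19/4):107/12):97/8):149/16,(R:4/5,Y:11/5):149/16)
total length: 595/8

R,Y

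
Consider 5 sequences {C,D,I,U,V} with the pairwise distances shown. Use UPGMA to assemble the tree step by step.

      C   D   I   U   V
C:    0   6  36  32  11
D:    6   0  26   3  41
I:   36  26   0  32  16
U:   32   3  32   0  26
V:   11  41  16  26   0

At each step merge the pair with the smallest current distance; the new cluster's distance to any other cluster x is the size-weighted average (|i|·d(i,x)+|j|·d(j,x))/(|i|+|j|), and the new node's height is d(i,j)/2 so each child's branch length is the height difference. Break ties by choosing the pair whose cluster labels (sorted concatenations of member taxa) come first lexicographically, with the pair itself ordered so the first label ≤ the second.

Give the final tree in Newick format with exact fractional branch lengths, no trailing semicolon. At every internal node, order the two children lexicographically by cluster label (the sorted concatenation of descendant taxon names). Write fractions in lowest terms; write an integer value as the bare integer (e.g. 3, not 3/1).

iteration 1: select D,U (d=3); attach at lengths (3/2, 3/2); label the merged cluster DU
  updated: d(C,DU)=19, d(DU,I)=29, d(DU,V)=67/2
iteration 2: select C,V (d=11); attach at lengths (11/2, 11/2); label the merged cluster CV
  updated: d(CV,DU)=105/4, d(CV,I)=26
iteration 3: select CV,I (d=26); attach at lengths (15/2, 13); label the merged cluster CIV
  updated: d(CIV,DU)=163/6
iteration 4: select CIV,DU (d=163/6); attach at lengths (7/12, 145/12); label the merged cluster CDIUV
final tree: (((C:11/2,V:11/2):15/2,I:13):7/12,(D:3/2,U:3/2):145/12)
total length: 283/6

(((C:11/2,V:11/2):15/2,I:13):7/12,(D:3/2,U:3/2):145/12)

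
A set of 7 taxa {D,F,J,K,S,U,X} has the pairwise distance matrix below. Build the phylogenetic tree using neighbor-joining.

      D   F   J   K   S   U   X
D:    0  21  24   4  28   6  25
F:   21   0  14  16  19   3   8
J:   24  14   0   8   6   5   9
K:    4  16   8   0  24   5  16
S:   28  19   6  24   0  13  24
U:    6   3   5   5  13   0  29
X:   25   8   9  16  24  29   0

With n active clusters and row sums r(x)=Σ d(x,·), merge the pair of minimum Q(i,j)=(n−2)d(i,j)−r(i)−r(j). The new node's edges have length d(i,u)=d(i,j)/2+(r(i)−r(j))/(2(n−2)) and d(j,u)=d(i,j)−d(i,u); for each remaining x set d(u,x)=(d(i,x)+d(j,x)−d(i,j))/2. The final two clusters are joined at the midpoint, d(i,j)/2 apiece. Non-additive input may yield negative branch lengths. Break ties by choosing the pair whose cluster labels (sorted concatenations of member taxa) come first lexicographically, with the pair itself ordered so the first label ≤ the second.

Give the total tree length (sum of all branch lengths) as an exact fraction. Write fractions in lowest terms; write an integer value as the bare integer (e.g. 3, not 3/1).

291/8

step 1: merge (D,K) at d=4, Q=-161; branch lengths D→11/2, K→-3/2; new cluster DK
  updated: d(DK,F)=33/2, d(DK,J)=14, d(DK,S)=24, d(DK,U)=7/2, d(DK,X)=37/2
step 2: merge (F,X) at d=8, Q=-117; branch lengths F→1/2, X→15/2; new cluster FX
  updated: d(DK,FX)=27/2, d(FX,J)=15/2, d(FX,S)=35/2, d(FX,U)=12
step 3: merge (DK,U) at d=7/2, Q=-78; branch lengths DK→16/3, U→-11/6; new cluster DKU
  updated: d(DKU,FX)=11, d(DKU,J)=31/4, d(DKU,S)=67/4
step 4: merge (DKU,FX) at d=11, Q=-99/2; branch lengths DKU→43/8, FX→45/8; new cluster DFKUX
  updated: d(DFKUX,J)=17/8, d(DFKUX,S)=93/8
step 5: merge (DFKUX,J) at d=17/8, Q=-79/4; branch lengths DFKUX→31/8, J→-7/4; new cluster DFJKUX
  updated: d(DFJKUX,S)=31/4
step 6: merge (DFJKUX,S) at d=31/4; branch lengths DFJKUX→31/8, S→31/8; new cluster DFJKSUX
final tree: (((((D:11/2,K:-3/2):16/3,U:-11/6):43/8,(F:1/2,X:15/2):45/8):31/8,J:-7/4):31/8,S:31/8)
total length: 291/8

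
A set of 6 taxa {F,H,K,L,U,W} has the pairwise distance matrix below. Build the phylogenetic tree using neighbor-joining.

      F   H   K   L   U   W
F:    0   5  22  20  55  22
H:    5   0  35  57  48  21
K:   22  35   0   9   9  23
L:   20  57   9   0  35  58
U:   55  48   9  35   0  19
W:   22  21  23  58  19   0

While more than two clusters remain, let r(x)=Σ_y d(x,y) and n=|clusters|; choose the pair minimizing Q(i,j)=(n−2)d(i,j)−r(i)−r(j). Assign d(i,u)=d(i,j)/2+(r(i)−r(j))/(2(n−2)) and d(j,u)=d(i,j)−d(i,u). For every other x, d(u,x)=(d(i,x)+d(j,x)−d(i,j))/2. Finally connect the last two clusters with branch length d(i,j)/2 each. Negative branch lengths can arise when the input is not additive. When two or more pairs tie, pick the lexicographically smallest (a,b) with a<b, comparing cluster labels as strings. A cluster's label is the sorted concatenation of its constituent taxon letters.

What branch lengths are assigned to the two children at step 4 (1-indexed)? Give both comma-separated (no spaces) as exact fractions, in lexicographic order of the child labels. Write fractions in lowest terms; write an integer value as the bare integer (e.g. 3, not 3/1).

step 1: merge (F,H) at d=5, Q=-270; branch lengths F→-11/4, H→31/4; new cluster FH
  updated: d(FH,K)=26, d(FH,L)=36, d(FH,U)=49, d(FH,W)=19
step 2: merge (FH,W) at d=19, Q=-192; branch lengths FH→34/3, W→23/3; new cluster FHW
  updated: d(FHW,K)=15, d(FHW,L)=75/2, d(FHW,U)=49/2
step 3: merge (FHW,U) at d=49/2, Q=-193/2; branch lengths FHW→115/8, U→81/8; new cluster FHUW
  updated: d(FHUW,K)=-1/4, d(FHUW,L)=24
step 4: merge (FHUW,K) at d=-1/4, Q=-131/4; branch lengths FHUW→59/8, K→-61/8; new cluster FHKUW
  updated: d(FHKUW,L)=133/8
step 5: merge (FHKUW,L) at d=133/8; branch lengths FHKUW→133/16, L→133/16; new cluster FHKLUW
final tree: (((((F:-11/4,H:31/4):34/3,W:23/3):115/8,U:81/8):59/8,K:-61/8):133/16,L:133/16)
total length: 519/8

59/8,-61/8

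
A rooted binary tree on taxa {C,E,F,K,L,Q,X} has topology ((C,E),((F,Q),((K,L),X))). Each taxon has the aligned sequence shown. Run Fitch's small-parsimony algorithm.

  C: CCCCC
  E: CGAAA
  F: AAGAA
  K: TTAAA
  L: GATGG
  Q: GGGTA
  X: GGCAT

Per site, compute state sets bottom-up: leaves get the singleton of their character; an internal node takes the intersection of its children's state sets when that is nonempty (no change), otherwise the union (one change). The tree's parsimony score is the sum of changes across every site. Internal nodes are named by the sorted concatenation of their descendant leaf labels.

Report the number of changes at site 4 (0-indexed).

3

site 0, node CE: C={C} ∩ E={C} → {C} (+0)
site 0, node FQ: F={A} ∪ Q={G} → {A,G} (+1)
site 0, node KL: K={T} ∪ L={G} → {G,T} (+1)
site 0, node KLX: KL={G,T} ∩ X={G} → {G} (+0)
site 0, node FKLQX: FQ={A,G} ∩ KLX={G} → {G} (+0)
site 0, node CEFKLQX: CE={C} ∪ FKLQX={G} → {C,G} (+1)
site 1, node CE: C={C} ∪ E={G} → {C,G} (+1)
site 1, node FQ: F={A} ∪ Q={G} → {A,G} (+1)
site 1, node KL: K={T} ∪ L={A} → {A,T} (+1)
site 1, node KLX: KL={A,T} ∪ X={G} → {A,G,T} (+1)
site 1, node FKLQX: FQ={A,G} ∩ KLX={A,G,T} → {A,G} (+0)
site 1, node CEFKLQX: CE={C,G} ∩ FKLQX={A,G} → {G} (+0)
site 2, node CE: C={C} ∪ E={A} → {A,C} (+1)
site 2, node FQ: F={G} ∩ Q={G} → {G} (+0)
site 2, node KL: K={A} ∪ L={T} → {A,T} (+1)
site 2, node KLX: KL={A,T} ∪ X={C} → {A,C,T} (+1)
site 2, node FKLQX: FQ={G} ∪ KLX={A,C,T} → {A,C,G,T} (+1)
site 2, node CEFKLQX: CE={A,C} ∩ FKLQX={A,C,G,T} → {A,C} (+0)
site 3, node CE: C={C} ∪ E={A} → {A,C} (+1)
site 3, node FQ: F={A} ∪ Q={T} → {A,T} (+1)
site 3, node KL: K={A} ∪ L={G} → {A,G} (+1)
site 3, node KLX: KL={A,G} ∩ X={A} → {A} (+0)
site 3, node FKLQX: FQ={A,T} ∩ KLX={A} → {A} (+0)
site 3, node CEFKLQX: CE={A,C} ∩ FKLQX={A} → {A} (+0)
site 4, node CE: C={C} ∪ E={A} → {A,C} (+1)
site 4, node FQ: F={A} ∩ Q={A} → {A} (+0)
site 4, node KL: K={A} ∪ L={G} → {A,G} (+1)
site 4, node KLX: KL={A,G} ∪ X={T} → {A,G,T} (+1)
site 4, node FKLQX: FQ={A} ∩ KLX={A,G,T} → {A} (+0)
site 4, node CEFKLQX: CE={A,C} ∩ FKLQX={A} → {A} (+0)
per-site changes: [3, 4, 4, 3, 3]; total = 17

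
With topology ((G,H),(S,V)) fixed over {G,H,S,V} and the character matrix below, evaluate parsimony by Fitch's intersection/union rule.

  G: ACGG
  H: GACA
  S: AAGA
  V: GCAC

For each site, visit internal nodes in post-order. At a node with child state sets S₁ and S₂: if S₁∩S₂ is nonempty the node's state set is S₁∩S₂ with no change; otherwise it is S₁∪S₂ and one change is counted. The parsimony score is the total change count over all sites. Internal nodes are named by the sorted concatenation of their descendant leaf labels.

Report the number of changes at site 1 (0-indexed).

2

GH@0: {A} ∪ {G} = {A,G} (union, +1)
SV@0: {A} ∪ {G} = {A,G} (union, +1)
GHSV@0: {A,G} ∩ {A,G} = {A,G} (intersection, +0)
GH@1: {C} ∪ {A} = {A,C} (union, +1)
SV@1: {A} ∪ {C} = {A,C} (union, +1)
GHSV@1: {A,C} ∩ {A,C} = {A,C} (intersection, +0)
GH@2: {G} ∪ {C} = {C,G} (union, +1)
SV@2: {G} ∪ {A} = {A,G} (union, +1)
GHSV@2: {C,G} ∩ {A,G} = {G} (intersection, +0)
GH@3: {G} ∪ {A} = {A,G} (union, +1)
SV@3: {A} ∪ {C} = {A,C} (union, +1)
GHSV@3: {A,G} ∩ {A,C} = {A} (intersection, +0)
per-site changes: [2, 2, 2, 2]; total = 8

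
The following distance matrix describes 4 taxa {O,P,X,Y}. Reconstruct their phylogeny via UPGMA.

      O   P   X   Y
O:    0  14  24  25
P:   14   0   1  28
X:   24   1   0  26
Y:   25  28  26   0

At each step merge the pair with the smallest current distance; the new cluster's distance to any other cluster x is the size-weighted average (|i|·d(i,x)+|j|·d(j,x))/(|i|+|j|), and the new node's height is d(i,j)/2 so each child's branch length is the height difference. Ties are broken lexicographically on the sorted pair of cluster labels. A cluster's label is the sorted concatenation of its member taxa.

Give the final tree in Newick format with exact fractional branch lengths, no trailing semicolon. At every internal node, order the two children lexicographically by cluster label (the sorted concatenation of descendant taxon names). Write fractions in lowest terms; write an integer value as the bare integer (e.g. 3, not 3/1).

((O:19/2,(P:1/2,X:1/2):9):11/3,Y:79/6)

1. join P+X (d=1) ⇒ PX; edges |P|=1/2, |X|=1/2
  updated: d(O,PX)=19, d(PX,Y)=27
2. join O+PX (d=19) ⇒ OPX; edges |O|=19/2, |PX|=9
  updated: d(OPX,Y)=79/3
3. join OPX+Y (d=79/3) ⇒ OPXY; edges |OPX|=11/3, |Y|=79/6
final tree: ((O:19/2,(P:1/2,X:1/2):9):11/3,Y:79/6)
total length: 109/3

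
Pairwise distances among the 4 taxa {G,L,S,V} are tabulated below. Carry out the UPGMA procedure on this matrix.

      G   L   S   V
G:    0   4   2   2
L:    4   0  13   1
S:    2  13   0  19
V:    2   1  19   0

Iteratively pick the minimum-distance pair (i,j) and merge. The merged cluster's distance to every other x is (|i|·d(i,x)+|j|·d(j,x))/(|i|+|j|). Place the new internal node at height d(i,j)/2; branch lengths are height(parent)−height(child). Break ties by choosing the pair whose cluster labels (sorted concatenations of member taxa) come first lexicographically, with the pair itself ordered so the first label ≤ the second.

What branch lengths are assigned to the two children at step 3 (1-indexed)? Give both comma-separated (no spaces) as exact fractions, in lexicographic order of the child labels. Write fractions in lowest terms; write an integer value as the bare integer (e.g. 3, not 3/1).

1. join L+V (d=1) ⇒ LV; edges |L|=1/2, |V|=1/2
  updated: d(G,LV)=3, d(LV,S)=16
2. join G+S (d=2) ⇒ GS; edges |G|=1, |S|=1
  updated: d(GS,LV)=19/2
3. join GS+LV (d=19/2) ⇒ GLSV; edges |GS|=15/4, |LV|=17/4
final tree: ((G:1,S:1):15/4,(L:1/2,V:1/2):17/4)
total length: 11

15/4,17/4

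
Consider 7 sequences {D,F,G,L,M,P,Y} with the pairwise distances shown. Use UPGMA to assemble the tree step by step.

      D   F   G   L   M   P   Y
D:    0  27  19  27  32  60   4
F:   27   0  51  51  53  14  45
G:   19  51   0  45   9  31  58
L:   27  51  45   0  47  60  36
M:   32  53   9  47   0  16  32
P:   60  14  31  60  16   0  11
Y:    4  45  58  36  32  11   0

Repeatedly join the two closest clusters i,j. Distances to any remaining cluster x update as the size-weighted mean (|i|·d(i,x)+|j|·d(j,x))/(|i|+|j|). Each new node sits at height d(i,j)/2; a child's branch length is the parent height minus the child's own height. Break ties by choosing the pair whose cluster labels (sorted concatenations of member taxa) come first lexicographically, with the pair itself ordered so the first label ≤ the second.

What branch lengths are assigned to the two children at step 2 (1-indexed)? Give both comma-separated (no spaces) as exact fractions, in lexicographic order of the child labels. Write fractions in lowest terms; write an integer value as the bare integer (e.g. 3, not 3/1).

step 1: merge (D,Y) at d=4; branch lengths D→2, Y→2; new cluster DY
  updated: d(DY,F)=36, d(DY,G)=77/2, d(DY,L)=63/2, d(DY,M)=32, d(DY,P)=71/2
step 2: merge (G,M) at d=9; branch lengths G→9/2, M→9/2; new cluster GM
  updated: d(DY,GM)=141/4, d(F,GM)=52, d(GM,L)=46, d(GM,P)=47/2
step 3: merge (F,P) at d=14; branch lengths F→7, P→7; new cluster FP
  updated: d(DY,FP)=143/4, d(FP,GM)=151/4, d(FP,L)=111/2
step 4: merge (DY,L) at d=63/2; branch lengths DY→55/4, L→63/4; new cluster DLY
  updated: d(DLY,FP)=127/3, d(DLY,GM)=233/6
step 5: merge (FP,GM) at d=151/4; branch lengths FP→95/8, GM→115/8; new cluster FGMP
  updated: d(DLY,FGMP)=487/12
step 6: merge (DLY,FGMP) at d=487/12; branch lengths DLY→109/24, FGMP→17/12; new cluster DFGLMPY
final tree: (((D:2,Y:2):55/4,L:63/4):109/24,((F:7,P:7):95/8,(G:9/2,M:9/2):115/8):17/12)
total length: 2129/24

9/2,9/2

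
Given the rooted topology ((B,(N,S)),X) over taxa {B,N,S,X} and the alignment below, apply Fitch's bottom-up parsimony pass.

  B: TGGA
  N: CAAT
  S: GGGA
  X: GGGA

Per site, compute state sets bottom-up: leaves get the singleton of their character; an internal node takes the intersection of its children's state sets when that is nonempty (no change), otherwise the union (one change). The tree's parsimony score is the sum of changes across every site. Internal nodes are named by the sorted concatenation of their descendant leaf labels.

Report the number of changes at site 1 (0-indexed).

1

[col 0] NS: children N:{C}, S:{G} ∪→ {C,G}; cost 1
[col 0] BNS: children B:{T}, NS:{C,G} ∪→ {C,G,T}; cost 1
[col 0] BNSX: children BNS:{C,G,T}, X:{G} ∩→ {G}; cost 0
[col 1] NS: children N:{A}, S:{G} ∪→ {A,G}; cost 1
[col 1] BNS: children B:{G}, NS:{A,G} ∩→ {G}; cost 0
[col 1] BNSX: children BNS:{G}, X:{G} ∩→ {G}; cost 0
[col 2] NS: children N:{A}, S:{G} ∪→ {A,G}; cost 1
[col 2] BNS: children B:{G}, NS:{A,G} ∩→ {G}; cost 0
[col 2] BNSX: children BNS:{G}, X:{G} ∩→ {G}; cost 0
[col 3] NS: children N:{T}, S:{A} ∪→ {A,T}; cost 1
[col 3] BNS: children B:{A}, NS:{A,T} ∩→ {A}; cost 0
[col 3] BNSX: children BNS:{A}, X:{A} ∩→ {A}; cost 0
per-site changes: [2, 1, 1, 1]; total = 5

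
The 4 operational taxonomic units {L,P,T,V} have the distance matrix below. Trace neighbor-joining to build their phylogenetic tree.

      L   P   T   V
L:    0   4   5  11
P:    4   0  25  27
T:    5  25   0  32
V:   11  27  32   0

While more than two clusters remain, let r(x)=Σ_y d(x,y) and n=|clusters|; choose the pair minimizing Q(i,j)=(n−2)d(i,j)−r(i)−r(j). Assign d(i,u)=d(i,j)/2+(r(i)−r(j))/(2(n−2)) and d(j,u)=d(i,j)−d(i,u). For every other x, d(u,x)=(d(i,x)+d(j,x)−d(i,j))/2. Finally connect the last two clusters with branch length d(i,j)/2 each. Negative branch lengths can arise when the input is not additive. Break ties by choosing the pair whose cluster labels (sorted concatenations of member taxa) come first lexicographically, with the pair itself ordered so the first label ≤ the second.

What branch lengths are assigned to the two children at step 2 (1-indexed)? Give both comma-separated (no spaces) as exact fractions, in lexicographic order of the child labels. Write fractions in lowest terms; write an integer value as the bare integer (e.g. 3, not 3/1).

iteration 1: select L,T (d=5, Q=-72); attach at lengths (-8, 13); label the merged cluster LT
  updated: d(LT,P)=12, d(LT,V)=19
iteration 2: select LT,P (d=12, Q=-58); attach at lengths (2, 10); label the merged cluster LPT
  updated: d(LPT,V)=17
iteration 3: select LPT,V (d=17); attach at lengths (17/2, 17/2); label the merged cluster LPTV
final tree: (((L:-8,T:13):2,P:10):17/2,V:17/2)
total length: 34

2,10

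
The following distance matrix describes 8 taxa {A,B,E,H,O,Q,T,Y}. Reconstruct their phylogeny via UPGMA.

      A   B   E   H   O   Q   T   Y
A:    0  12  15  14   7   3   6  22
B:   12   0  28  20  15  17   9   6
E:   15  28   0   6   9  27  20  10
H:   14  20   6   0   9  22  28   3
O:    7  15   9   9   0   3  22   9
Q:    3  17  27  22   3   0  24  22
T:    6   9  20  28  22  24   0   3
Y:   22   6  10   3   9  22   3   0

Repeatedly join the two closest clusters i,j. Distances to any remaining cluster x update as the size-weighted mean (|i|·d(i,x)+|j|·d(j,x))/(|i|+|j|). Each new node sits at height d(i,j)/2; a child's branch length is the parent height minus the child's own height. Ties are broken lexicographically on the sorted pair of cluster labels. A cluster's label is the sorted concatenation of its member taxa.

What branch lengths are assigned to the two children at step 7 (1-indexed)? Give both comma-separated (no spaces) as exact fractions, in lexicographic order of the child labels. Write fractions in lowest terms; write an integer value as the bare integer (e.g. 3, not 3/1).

iteration 1: select A,Q (d=3); attach at lengths (3/2, 3/2); label the merged cluster AQ
  updated: d(AQ,B)=29/2, d(AQ,E)=21, d(AQ,H)=18, d(AQ,O)=5, d(AQ,T)=15, d(AQ,Y)=22
iteration 2: select H,Y (d=3); attach at lengths (3/2, 3/2); label the merged cluster HY
  updated: d(AQ,HY)=20, d(B,HY)=13, d(E,HY)=8, d(HY,O)=9, d(HY,T)=31/2
iteration 3: select AQ,O (d=5); attach at lengths (1, 5/2); label the merged cluster AOQ
  updated: d(AOQ,B)=44/3, d(AOQ,E)=17, d(AOQ,HY)=49/3, d(AOQ,T)=52/3
iteration 4: select E,HY (d=8); attach at lengths (4, 5/2); label the merged cluster EHY
  updated: d(AOQ,EHY)=149/9, d(B,EHY)=18, d(EHY,T)=17
iteration 5: select B,T (d=9); attach at lengths (9/2, 9/2); label the merged cluster BT
  updated: d(AOQ,BT)=16, d(BT,EHY)=35/2
iteration 6: select AOQ,BT (d=16); attach at lengths (11/2, 7/2); label the merged cluster ABOQT
  updated: d(ABOQT,EHY)=254/15
iteration 7: select ABOQT,EHY (d=254/15); attach at lengths (7/15, 67/15); label the merged cluster ABEHOQTY
final tree: ((((A:3/2,Q:3/2):1,O:5/2):11/2,(B:9/2,T:9/2):7/2):7/15,(E:4,(H:3/2,Y:3/2):5/2):67/15)
total length: 584/15

7/15,67/15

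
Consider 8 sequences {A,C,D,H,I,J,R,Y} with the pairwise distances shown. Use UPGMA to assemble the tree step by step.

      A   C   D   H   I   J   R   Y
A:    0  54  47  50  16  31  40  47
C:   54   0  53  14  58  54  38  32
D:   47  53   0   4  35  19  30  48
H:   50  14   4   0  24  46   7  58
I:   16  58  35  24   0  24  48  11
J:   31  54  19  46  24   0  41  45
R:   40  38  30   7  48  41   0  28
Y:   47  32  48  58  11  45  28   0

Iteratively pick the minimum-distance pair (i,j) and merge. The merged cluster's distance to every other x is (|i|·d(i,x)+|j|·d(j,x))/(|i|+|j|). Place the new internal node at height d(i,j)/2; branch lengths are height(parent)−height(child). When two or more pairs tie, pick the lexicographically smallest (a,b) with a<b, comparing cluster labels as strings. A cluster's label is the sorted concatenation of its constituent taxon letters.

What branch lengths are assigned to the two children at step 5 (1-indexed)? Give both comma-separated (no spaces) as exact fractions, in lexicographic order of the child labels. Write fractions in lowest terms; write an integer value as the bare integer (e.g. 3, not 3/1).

1,11

1. join D+H (d=4) ⇒ DH; edges |D|=2, |H|=2
  updated: d(A,DH)=97/2, d(C,DH)=67/2, d(DH,I)=59/2, d(DH,J)=65/2, d(DH,R)=37/2, d(DH,Y)=53
2. join I+Y (d=11) ⇒ IY; edges |I|=11/2, |Y|=11/2
  updated: d(A,IY)=63/2, d(C,IY)=45, d(DH,IY)=165/4, d(IY,J)=69/2, d(IY,R)=38
3. join DH+R (d=37/2) ⇒ DHR; edges |DH|=29/4, |R|=37/4
  updated: d(A,DHR)=137/3, d(C,DHR)=35, d(DHR,IY)=241/6, d(DHR,J)=106/3
4. join A+J (d=31) ⇒ AJ; edges |A|=31/2, |J|=31/2
  updated: d(AJ,C)=54, d(AJ,DHR)=81/2, d(AJ,IY)=33
5. join AJ+IY (d=33) ⇒ AIJY; edges |AJ|=1, |IY|=11
  updated: d(AIJY,C)=99/2, d(AIJY,DHR)=121/3
6. join C+DHR (d=35) ⇒ CDHR; edges |C|=35/2, |DHR|=33/4
  updated: d(AIJY,CDHR)=341/8
7. join AIJY+CDHR (d=341/8) ⇒ ACDHIJRY; edges |AIJY|=77/16, |CDHR|=61/16
final tree: (((A:31/2,J:31/2):1,(I:11/2,Y:11/2):11):77/16,(C:35/2,((D:2,H:2):29/4,R:37/4):33/4):61/16)
total length: 871/8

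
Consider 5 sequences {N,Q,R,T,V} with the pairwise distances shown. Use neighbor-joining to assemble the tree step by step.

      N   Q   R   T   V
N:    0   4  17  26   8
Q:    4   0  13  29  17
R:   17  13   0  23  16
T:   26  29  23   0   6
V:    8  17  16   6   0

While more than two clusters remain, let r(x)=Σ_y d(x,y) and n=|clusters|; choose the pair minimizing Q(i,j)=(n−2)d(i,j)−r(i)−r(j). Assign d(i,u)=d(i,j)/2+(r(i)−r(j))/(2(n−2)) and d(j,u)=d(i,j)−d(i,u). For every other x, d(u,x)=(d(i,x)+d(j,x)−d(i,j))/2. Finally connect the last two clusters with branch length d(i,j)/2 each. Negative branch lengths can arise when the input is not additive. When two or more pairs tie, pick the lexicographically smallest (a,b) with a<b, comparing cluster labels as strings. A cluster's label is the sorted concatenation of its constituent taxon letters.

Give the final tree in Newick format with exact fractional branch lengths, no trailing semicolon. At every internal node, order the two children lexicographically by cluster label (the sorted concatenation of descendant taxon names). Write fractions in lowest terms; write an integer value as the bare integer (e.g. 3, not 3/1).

iteration 1: select T,V (d=6, Q=-113); attach at lengths (55/6, -19/6); label the merged cluster TV
  updated: d(N,TV)=14, d(Q,TV)=20, d(R,TV)=33/2
iteration 2: select N,Q (d=4, Q=-64); attach at lengths (3/2, 5/2); label the merged cluster NQ
  updated: d(NQ,R)=13, d(NQ,TV)=15
iteration 3: select NQ,R (d=13, Q=-89/2); attach at lengths (23/4, 29/4); label the merged cluster NQR
  updated: d(NQR,TV)=37/4
iteration 4: select NQR,TV (d=37/4); attach at lengths (37/8, 37/8); label the merged cluster NQRTV
final tree: (((N:3/2,Q:5/2):23/4,R:29/4):37/8,(T:55/6,V:-19/6):37/8)
total length: 129/4

(((N:3/2,Q:5/2):23/4,R:29/4):37/8,(T:55/6,V:-19/6):37/8)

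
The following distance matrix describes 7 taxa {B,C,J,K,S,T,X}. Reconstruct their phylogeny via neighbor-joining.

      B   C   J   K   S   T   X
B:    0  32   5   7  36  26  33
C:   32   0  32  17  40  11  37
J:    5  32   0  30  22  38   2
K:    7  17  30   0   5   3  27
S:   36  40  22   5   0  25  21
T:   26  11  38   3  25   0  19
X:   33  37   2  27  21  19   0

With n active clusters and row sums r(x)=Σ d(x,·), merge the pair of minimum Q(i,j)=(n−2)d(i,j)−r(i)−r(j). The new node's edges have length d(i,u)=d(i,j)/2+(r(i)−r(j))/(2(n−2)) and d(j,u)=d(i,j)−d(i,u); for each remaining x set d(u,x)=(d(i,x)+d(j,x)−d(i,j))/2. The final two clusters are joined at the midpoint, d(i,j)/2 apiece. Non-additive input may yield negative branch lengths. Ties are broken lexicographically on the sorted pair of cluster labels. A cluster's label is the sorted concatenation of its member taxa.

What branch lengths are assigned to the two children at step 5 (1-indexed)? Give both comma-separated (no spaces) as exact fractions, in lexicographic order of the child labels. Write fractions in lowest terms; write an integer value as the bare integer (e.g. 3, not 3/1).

1. join J+X (d=2, Q=-258) ⇒ JX; edges |J|=0, |X|=2
  updated: d(B,JX)=18, d(C,JX)=67/2, d(JX,K)=55/2, d(JX,S)=41/2, d(JX,T)=55/2
2. join C+T (d=11, Q=-182) ⇒ CT; edges |C|=85/8, |T|=3/8
  updated: d(B,CT)=47/2, d(CT,JX)=25, d(CT,K)=9/2, d(CT,S)=27
3. join B+JX (d=18, Q=-243/2) ⇒ BJX; edges |B|=95/12, |JX|=121/12
  updated: d(BJX,CT)=61/4, d(BJX,K)=33/4, d(BJX,S)=77/4
4. join BJX+CT (d=61/4, Q=-59) ⇒ BCJTX; edges |BJX|=53/8, |CT|=69/8
  updated: d(BCJTX,K)=-5/4, d(BCJTX,S)=31/2
5. join BCJTX+K (d=-5/4, Q=-77/4) ⇒ BCJKTX; edges |BCJTX|=37/8, |K|=-47/8
  updated: d(BCJKTX,S)=87/8
6. join BCJKTX+S (d=87/8) ⇒ BCJKSTX; edges |BCJKTX|=87/16, |S|=87/16
final tree: ((((B:95/12,(J:0,X:2):121/12):53/8,(C:85/8,T:3/8):69/8):37/8,K:-47/8):87/16,S:87/16)
total length: 447/8

37/8,-47/8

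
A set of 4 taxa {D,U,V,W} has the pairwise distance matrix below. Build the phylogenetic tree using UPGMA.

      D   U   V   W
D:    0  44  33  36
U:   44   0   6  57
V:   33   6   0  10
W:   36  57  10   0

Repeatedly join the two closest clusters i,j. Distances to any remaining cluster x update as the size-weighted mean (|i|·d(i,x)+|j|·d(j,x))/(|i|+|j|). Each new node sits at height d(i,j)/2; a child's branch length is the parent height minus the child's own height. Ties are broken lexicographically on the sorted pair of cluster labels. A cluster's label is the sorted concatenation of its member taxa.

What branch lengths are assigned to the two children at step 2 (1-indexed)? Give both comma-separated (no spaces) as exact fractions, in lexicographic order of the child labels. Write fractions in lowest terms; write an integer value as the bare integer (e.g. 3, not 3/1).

55/4,67/4

1. join U+V (d=6) ⇒ UV; edges |U|=3, |V|=3
  updated: d(D,UV)=77/2, d(UV,W)=67/2
2. join UV+W (d=67/2) ⇒ UVW; edges |UV|=55/4, |W|=67/4
  updated: d(D,UVW)=113/3
3. join D+UVW (d=113/3) ⇒ DUVW; edges |D|=113/6, |UVW|=25/12
final tree: (D:113/6,((U:3,V:3):55/4,W:67/4):25/12)
total length: 689/12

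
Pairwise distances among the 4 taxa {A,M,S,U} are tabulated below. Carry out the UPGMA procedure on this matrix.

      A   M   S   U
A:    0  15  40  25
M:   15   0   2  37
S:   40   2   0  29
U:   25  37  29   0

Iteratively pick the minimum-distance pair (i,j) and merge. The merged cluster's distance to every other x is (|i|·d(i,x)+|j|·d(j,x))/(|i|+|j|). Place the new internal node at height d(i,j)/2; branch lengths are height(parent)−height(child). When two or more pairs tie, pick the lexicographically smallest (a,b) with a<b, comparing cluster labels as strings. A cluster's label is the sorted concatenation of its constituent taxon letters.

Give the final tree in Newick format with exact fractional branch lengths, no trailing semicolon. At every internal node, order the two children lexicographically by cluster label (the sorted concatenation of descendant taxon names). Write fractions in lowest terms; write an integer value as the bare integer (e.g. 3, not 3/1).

((A:25/2,U:25/2):21/8,(M:1,S:1):113/8)

1. join M+S (d=2) ⇒ MS; edges |M|=1, |S|=1
  updated: d(A,MS)=55/2, d(MS,U)=33
2. join A+U (d=25) ⇒ AU; edges |A|=25/2, |U|=25/2
  updated: d(AU,MS)=121/4
3. join AU+MS (d=121/4) ⇒ AMSU; edges |AU|=21/8, |MS|=113/8
final tree: ((A:25/2,U:25/2):21/8,(M:1,S:1):113/8)
total length: 175/4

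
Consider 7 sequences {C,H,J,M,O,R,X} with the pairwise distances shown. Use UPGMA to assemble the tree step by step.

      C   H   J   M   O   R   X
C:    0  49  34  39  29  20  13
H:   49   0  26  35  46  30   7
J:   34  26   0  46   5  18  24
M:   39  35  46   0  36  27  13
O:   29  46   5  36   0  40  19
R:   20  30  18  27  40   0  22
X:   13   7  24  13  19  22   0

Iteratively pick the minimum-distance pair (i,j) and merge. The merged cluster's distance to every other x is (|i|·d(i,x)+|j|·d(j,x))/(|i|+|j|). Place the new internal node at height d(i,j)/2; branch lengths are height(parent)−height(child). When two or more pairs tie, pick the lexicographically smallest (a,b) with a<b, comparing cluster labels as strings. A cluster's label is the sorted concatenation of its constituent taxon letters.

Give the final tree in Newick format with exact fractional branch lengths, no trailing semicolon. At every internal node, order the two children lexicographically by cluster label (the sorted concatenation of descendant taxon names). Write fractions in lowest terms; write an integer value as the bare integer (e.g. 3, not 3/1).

1. join J+O (d=5) ⇒ JO; edges |J|=5/2, |O|=5/2
  updated: d(C,JO)=63/2, d(H,JO)=36, d(JO,M)=41, d(JO,R)=29, d(JO,X)=43/2
2. join H+X (d=7) ⇒ HX; edges |H|=7/2, |X|=7/2
  updated: d(C,HX)=31, d(HX,JO)=115/4, d(HX,M)=24, d(HX,R)=26
3. join C+R (d=20) ⇒ CR; edges |C|=10, |R|=10
  updated: d(CR,HX)=57/2, d(CR,JO)=121/4, d(CR,M)=33
4. join HX+M (d=24) ⇒ HMX; edges |HX|=17/2, |M|=12
  updated: d(CR,HMX)=30, d(HMX,JO)=197/6
5. join CR+HMX (d=30) ⇒ CHMRX; edges |CR|=5, |HMX|=3
  updated: d(CHMRX,JO)=159/5
6. join CHMRX+JO (d=159/5) ⇒ CHJMORX; edges |CHMRX|=9/10, |JO|=67/5
final tree: (((C:10,R:10):5,((H:7/2,X:7/2):17/2,M:12):3):9/10,(J:5/2,O:5/2):67/5)
total length: 374/5

(((C:10,R:10):5,((H:7/2,X:7/2):17/2,M:12):3):9/10,(J:5/2,O:5/2):67/5)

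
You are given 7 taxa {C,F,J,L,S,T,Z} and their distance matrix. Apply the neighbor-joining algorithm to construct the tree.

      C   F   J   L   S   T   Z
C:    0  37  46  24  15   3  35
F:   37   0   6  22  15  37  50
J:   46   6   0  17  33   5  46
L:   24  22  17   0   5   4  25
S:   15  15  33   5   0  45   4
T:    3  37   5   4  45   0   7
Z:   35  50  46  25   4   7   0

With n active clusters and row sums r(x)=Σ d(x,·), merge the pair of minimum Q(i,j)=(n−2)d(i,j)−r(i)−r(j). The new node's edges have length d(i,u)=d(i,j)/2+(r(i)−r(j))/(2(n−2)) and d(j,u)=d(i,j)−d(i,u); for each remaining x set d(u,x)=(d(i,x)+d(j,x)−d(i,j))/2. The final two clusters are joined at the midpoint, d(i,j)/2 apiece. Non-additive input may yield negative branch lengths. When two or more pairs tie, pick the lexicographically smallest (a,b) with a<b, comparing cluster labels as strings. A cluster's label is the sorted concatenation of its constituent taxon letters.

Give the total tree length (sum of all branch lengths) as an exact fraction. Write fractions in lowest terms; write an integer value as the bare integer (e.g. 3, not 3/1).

849/16

step 1: merge (F,J) at d=6, Q=-290; branch lengths F→22/5, J→8/5; new cluster FJ
  updated: d(C,FJ)=77/2, d(FJ,L)=33/2, d(FJ,S)=21, d(FJ,T)=18, d(FJ,Z)=45
step 2: merge (S,Z) at d=4, Q=-190; branch lengths S→-5/4, Z→21/4; new cluster SZ
  updated: d(C,SZ)=23, d(FJ,SZ)=31, d(L,SZ)=13, d(SZ,T)=24
step 3: merge (C,T) at d=3, Q=-257/2; branch lengths C→97/12, T→-61/12; new cluster CT
  updated: d(CT,FJ)=107/4, d(CT,L)=25/2, d(CT,SZ)=22
step 4: merge (CT,SZ) at d=22, Q=-333/4; branch lengths CT→157/16, SZ→195/16; new cluster CSTZ
  updated: d(CSTZ,FJ)=143/8, d(CSTZ,L)=7/4
step 5: merge (CSTZ,FJ) at d=143/8, Q=-289/8; branch lengths CSTZ→25/16, FJ→261/16; new cluster CFJSTZ
  updated: d(CFJSTZ,L)=3/16
step 6: merge (CFJSTZ,L) at d=3/16; branch lengths CFJSTZ→3/32, L→3/32; new cluster CFJLSTZ
final tree: ((((C:97/12,T:-61/12):157/16,(S:-5/4,Z:21/4):195/16):25/16,(F:22/5,J:8/5):261/16):3/32,L:3/32)
total length: 849/16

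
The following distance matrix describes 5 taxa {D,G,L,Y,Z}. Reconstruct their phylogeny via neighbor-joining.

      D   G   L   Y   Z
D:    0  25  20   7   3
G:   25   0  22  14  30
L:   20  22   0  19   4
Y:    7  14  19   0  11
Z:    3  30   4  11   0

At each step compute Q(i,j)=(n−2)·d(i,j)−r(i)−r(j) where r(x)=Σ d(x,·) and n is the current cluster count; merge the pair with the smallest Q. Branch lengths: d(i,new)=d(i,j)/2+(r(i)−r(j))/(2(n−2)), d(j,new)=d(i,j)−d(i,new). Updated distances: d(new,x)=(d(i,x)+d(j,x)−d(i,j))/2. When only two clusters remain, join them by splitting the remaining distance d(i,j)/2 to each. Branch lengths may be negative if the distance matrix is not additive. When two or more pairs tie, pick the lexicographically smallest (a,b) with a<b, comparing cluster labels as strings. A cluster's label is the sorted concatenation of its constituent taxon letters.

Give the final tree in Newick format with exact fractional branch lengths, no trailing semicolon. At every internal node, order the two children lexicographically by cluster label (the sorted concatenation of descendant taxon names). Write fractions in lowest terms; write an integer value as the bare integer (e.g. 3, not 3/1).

(((D:7/2,(L:29/6,Z:-5/6):6):11/2,G:57/4):-1/8,Y:-1/8)

1. join L+Z (d=4, Q=-101) ⇒ LZ; edges |L|=29/6, |Z|=-5/6
  updated: d(D,LZ)=19/2, d(G,LZ)=24, d(LZ,Y)=13
2. join D+LZ (d=19/2, Q=-69) ⇒ DLZ; edges |D|=7/2, |LZ|=6
  updated: d(DLZ,G)=79/4, d(DLZ,Y)=21/4
3. join DLZ+G (d=79/4, Q=-39) ⇒ DGLZ; edges |DLZ|=11/2, |G|=57/4
  updated: d(DGLZ,Y)=-1/4
4. join DGLZ+Y (d=-1/4) ⇒ DGLYZ; edges |DGLZ|=-1/8, |Y|=-1/8
final tree: (((D:7/2,(L:29/6,Z:-5/6):6):11/2,G:57/4):-1/8,Y:-1/8)
total length: 33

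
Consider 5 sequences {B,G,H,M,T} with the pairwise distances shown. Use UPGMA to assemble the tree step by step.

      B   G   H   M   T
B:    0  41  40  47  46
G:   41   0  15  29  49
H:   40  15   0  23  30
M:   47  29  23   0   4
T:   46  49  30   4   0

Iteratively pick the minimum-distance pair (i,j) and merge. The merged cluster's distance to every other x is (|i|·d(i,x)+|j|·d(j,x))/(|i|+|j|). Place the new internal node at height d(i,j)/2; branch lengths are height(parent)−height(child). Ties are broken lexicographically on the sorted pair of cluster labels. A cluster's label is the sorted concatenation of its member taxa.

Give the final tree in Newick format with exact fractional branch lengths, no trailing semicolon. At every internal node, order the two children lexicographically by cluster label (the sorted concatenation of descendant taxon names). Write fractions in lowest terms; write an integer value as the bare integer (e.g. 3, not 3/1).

step 1: merge (M,T) at d=4; branch lengths M→2, T→2; new cluster MT
  updated: d(B,MT)=93/2, d(G,MT)=39, d(H,MT)=53/2
step 2: merge (G,H) at d=15; branch lengths G→15/2, H→15/2; new cluster GH
  updated: d(B,GH)=81/2, d(GH,MT)=131/4
step 3: merge (GH,MT) at d=131/4; branch lengths GH→71/8, MT→115/8; new cluster GHMT
  updated: d(B,GHMT)=87/2
step 4: merge (B,GHMT) at d=87/2; branch lengths B→87/4, GHMT→43/8; new cluster BGHMT
final tree: (B:87/4,((G:15/2,H:15/2):71/8,(M:2,T:2):115/8):43/8)
total length: 555/8

(B:87/4,((G:15/2,H:15/2):71/8,(M:2,T:2):115/8):43/8)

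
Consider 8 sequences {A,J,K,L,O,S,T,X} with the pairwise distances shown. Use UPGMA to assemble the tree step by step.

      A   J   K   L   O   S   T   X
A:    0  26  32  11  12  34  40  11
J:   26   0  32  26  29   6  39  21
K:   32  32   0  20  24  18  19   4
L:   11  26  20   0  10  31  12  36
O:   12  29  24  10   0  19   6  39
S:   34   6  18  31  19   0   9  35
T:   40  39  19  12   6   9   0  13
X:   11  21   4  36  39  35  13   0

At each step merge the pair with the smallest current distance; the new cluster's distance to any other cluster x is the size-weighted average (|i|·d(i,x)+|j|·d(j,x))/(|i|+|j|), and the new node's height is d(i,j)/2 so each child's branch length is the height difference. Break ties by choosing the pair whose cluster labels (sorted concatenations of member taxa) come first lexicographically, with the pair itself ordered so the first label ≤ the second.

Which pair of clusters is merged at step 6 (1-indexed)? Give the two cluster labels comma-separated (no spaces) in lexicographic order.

step 1: merge (K,X) at d=4; branch lengths K→2, X→2; new cluster KX
  updated: d(A,KX)=43/2, d(J,KX)=53/2, d(KX,L)=28, d(KX,O)=63/2, d(KX,S)=53/2, d(KX,T)=16
step 2: merge (J,S) at d=6; branch lengths J→3, S→3; new cluster JS
  updated: d(A,JS)=30, d(JS,KX)=53/2, d(JS,L)=57/2, d(JS,O)=24, d(JS,T)=24
step 3: merge (O,T) at d=6; branch lengths O→3, T→3; new cluster OT
  updated: d(A,OT)=26, d(JS,OT)=24, d(KX,OT)=95/4, d(L,OT)=11
step 4: merge (A,L) at d=11; branch lengths A→11/2, L→11/2; new cluster AL
  updated: d(AL,JS)=117/4, d(AL,KX)=99/4, d(AL,OT)=37/2
step 5: merge (AL,OT) at d=37/2; branch lengths AL→15/4, OT→25/4; new cluster ALOT
  updated: d(ALOT,JS)=213/8, d(ALOT,KX)=97/4
step 6: merge (ALOT,KX) at d=97/4; branch lengths ALOT→23/8, KX→81/8; new cluster AKLOTX
  updated: d(AKLOTX,JS)=319/12
step 7: merge (AKLOTX,JS) at d=319/12; branch lengths AKLOTX→7/6, JS→247/24; new cluster AJKLOSTX
final tree: ((((A:11/2,L:11/2):15/4,(O:3,T:3):25/4):23/8,(K:2,X:2):81/8):7/6,(J:3,S:3):247/24)
total length: 1475/24

ALOT,KX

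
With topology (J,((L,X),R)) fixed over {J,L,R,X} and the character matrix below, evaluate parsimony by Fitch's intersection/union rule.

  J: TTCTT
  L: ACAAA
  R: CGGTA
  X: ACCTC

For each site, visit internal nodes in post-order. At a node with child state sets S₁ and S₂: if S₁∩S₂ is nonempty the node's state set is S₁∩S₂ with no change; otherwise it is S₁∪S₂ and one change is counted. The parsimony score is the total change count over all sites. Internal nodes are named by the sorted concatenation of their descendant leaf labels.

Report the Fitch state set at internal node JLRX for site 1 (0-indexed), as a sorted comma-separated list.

[col 0] LX: children L:{A}, X:{A} ∩→ {A}; cost 0
[col 0] LRX: children LX:{A}, R:{C} ∪→ {A,C}; cost 1
[col 0] JLRX: children J:{T}, LRX:{A,C} ∪→ {A,C,T}; cost 1
[col 1] LX: children L:{C}, X:{C} ∩→ {C}; cost 0
[col 1] LRX: children LX:{C}, R:{G} ∪→ {C,G}; cost 1
[col 1] JLRX: children J:{T}, LRX:{C,G} ∪→ {C,G,T}; cost 1
[col 2] LX: children L:{A}, X:{C} ∪→ {A,C}; cost 1
[col 2] LRX: children LX:{A,C}, R:{G} ∪→ {A,C,G}; cost 1
[col 2] JLRX: children J:{C}, LRX:{A,C,G} ∩→ {C}; cost 0
[col 3] LX: children L:{A}, X:{T} ∪→ {A,T}; cost 1
[col 3] LRX: children LX:{A,T}, R:{T} ∩→ {T}; cost 0
[col 3] JLRX: children J:{T}, LRX:{T} ∩→ {T}; cost 0
[col 4] LX: children L:{A}, X:{C} ∪→ {A,C}; cost 1
[col 4] LRX: children LX:{A,C}, R:{A} ∩→ {A}; cost 0
[col 4] JLRX: children J:{T}, LRX:{A} ∪→ {A,T}; cost 1
per-site changes: [2, 2, 2, 1, 2]; total = 9

C,G,T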